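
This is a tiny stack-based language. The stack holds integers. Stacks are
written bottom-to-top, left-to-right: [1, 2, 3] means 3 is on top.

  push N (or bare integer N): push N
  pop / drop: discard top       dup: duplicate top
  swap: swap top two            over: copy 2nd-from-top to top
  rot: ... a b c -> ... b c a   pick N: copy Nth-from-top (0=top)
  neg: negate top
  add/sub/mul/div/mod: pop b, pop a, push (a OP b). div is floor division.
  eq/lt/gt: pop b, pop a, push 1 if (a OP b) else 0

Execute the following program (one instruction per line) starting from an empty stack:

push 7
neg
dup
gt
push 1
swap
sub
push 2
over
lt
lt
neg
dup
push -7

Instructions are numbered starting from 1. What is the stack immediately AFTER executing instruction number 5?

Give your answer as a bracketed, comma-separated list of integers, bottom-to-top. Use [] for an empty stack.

Step 1 ('push 7'): [7]
Step 2 ('neg'): [-7]
Step 3 ('dup'): [-7, -7]
Step 4 ('gt'): [0]
Step 5 ('push 1'): [0, 1]

Answer: [0, 1]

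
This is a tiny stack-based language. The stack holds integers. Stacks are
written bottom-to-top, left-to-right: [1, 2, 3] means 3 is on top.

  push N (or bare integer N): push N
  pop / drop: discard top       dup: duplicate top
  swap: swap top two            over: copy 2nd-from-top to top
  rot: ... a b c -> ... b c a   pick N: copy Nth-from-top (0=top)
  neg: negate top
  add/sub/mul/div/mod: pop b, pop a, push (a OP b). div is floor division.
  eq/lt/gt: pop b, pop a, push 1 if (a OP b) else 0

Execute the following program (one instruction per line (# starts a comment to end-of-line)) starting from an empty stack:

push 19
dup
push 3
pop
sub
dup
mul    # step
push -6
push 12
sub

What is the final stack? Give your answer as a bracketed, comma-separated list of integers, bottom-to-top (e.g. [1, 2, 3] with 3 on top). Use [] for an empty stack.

After 'push 19': [19]
After 'dup': [19, 19]
After 'push 3': [19, 19, 3]
After 'pop': [19, 19]
After 'sub': [0]
After 'dup': [0, 0]
After 'mul': [0]
After 'push -6': [0, -6]
After 'push 12': [0, -6, 12]
After 'sub': [0, -18]

Answer: [0, -18]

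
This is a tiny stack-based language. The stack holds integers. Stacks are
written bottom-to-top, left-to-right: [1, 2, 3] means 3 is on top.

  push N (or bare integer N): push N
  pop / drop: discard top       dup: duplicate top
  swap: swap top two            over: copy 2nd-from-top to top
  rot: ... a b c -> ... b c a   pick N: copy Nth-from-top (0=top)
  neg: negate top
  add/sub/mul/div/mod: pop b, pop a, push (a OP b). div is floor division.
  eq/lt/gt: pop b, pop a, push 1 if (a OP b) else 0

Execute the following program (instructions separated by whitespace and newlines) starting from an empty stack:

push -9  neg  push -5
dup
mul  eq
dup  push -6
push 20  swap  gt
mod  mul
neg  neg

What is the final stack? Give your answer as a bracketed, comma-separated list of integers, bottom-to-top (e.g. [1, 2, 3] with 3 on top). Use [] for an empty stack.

After 'push -9': [-9]
After 'neg': [9]
After 'push -5': [9, -5]
After 'dup': [9, -5, -5]
After 'mul': [9, 25]
After 'eq': [0]
After 'dup': [0, 0]
After 'push -6': [0, 0, -6]
After 'push 20': [0, 0, -6, 20]
After 'swap': [0, 0, 20, -6]
After 'gt': [0, 0, 1]
After 'mod': [0, 0]
After 'mul': [0]
After 'neg': [0]
After 'neg': [0]

Answer: [0]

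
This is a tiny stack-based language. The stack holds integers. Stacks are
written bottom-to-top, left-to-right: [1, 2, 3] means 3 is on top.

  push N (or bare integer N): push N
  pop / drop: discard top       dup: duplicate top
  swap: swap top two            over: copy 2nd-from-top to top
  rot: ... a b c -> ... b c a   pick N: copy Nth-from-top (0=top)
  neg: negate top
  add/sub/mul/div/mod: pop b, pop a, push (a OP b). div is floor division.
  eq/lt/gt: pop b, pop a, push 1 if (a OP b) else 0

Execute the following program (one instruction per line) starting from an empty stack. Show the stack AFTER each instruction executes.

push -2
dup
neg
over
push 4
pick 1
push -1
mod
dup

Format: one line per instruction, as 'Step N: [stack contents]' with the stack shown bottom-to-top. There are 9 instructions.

Step 1: [-2]
Step 2: [-2, -2]
Step 3: [-2, 2]
Step 4: [-2, 2, -2]
Step 5: [-2, 2, -2, 4]
Step 6: [-2, 2, -2, 4, -2]
Step 7: [-2, 2, -2, 4, -2, -1]
Step 8: [-2, 2, -2, 4, 0]
Step 9: [-2, 2, -2, 4, 0, 0]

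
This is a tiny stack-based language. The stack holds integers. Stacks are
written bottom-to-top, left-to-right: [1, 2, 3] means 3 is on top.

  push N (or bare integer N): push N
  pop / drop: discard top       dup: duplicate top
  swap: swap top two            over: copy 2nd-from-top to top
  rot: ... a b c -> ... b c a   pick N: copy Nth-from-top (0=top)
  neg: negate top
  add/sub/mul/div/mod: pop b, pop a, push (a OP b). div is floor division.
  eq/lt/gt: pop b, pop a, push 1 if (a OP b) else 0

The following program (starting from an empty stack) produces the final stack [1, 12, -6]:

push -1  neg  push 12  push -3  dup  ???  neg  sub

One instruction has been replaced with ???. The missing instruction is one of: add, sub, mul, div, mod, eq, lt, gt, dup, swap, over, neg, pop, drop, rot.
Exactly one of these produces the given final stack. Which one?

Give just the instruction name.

Answer: swap

Derivation:
Stack before ???: [1, 12, -3, -3]
Stack after ???:  [1, 12, -3, -3]
The instruction that transforms [1, 12, -3, -3] -> [1, 12, -3, -3] is: swap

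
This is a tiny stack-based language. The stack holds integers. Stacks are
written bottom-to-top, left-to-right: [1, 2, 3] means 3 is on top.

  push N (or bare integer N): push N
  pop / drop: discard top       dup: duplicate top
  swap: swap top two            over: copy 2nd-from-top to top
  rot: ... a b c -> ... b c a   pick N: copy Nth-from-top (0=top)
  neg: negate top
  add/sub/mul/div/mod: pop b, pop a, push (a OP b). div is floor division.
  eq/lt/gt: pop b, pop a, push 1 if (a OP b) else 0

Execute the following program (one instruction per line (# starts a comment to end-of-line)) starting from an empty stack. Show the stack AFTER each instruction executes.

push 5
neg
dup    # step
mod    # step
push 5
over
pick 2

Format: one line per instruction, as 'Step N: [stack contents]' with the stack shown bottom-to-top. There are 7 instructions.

Step 1: [5]
Step 2: [-5]
Step 3: [-5, -5]
Step 4: [0]
Step 5: [0, 5]
Step 6: [0, 5, 0]
Step 7: [0, 5, 0, 0]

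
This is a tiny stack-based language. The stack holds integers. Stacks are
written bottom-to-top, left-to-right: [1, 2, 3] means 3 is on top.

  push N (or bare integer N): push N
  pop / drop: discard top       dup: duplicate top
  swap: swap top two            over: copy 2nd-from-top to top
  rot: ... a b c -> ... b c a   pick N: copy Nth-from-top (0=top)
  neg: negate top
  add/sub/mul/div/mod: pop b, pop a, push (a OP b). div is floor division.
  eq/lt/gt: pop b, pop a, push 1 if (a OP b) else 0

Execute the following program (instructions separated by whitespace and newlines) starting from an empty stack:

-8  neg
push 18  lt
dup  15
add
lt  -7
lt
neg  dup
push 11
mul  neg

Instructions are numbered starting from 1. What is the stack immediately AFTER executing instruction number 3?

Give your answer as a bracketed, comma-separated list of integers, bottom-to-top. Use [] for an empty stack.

Step 1 ('-8'): [-8]
Step 2 ('neg'): [8]
Step 3 ('push 18'): [8, 18]

Answer: [8, 18]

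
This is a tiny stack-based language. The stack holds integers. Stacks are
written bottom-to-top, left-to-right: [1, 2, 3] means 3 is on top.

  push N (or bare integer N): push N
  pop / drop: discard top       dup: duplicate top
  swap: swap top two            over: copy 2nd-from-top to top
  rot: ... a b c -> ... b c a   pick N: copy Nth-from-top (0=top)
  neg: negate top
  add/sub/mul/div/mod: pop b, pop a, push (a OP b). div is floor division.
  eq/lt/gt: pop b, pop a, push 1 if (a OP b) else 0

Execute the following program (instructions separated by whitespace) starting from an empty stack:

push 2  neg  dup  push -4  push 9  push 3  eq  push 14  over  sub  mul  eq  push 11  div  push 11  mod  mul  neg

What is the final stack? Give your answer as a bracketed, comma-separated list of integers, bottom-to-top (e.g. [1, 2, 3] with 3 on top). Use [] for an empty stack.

Answer: [-2, 0]

Derivation:
After 'push 2': [2]
After 'neg': [-2]
After 'dup': [-2, -2]
After 'push -4': [-2, -2, -4]
After 'push 9': [-2, -2, -4, 9]
After 'push 3': [-2, -2, -4, 9, 3]
After 'eq': [-2, -2, -4, 0]
After 'push 14': [-2, -2, -4, 0, 14]
After 'over': [-2, -2, -4, 0, 14, 0]
After 'sub': [-2, -2, -4, 0, 14]
After 'mul': [-2, -2, -4, 0]
After 'eq': [-2, -2, 0]
After 'push 11': [-2, -2, 0, 11]
After 'div': [-2, -2, 0]
After 'push 11': [-2, -2, 0, 11]
After 'mod': [-2, -2, 0]
After 'mul': [-2, 0]
After 'neg': [-2, 0]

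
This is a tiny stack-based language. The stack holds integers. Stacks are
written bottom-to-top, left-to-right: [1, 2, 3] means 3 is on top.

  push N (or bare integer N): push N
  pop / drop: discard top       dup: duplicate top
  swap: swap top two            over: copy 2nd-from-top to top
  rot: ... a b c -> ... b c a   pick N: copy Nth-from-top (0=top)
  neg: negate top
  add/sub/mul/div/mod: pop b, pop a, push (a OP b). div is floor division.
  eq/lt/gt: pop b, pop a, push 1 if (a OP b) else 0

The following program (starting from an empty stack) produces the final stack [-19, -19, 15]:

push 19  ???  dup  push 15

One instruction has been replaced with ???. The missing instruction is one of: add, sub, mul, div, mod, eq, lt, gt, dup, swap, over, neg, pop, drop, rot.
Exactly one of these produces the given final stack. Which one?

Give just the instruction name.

Answer: neg

Derivation:
Stack before ???: [19]
Stack after ???:  [-19]
The instruction that transforms [19] -> [-19] is: neg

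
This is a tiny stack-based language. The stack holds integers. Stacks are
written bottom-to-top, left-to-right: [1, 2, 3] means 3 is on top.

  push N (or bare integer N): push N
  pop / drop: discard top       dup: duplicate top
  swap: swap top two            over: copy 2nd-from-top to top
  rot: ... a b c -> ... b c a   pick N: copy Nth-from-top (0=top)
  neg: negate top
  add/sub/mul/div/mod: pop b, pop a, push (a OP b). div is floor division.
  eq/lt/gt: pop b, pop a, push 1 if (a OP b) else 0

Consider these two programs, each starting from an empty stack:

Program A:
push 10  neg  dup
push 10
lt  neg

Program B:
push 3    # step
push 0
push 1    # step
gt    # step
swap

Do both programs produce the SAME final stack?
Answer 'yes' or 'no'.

Program A trace:
  After 'push 10': [10]
  After 'neg': [-10]
  After 'dup': [-10, -10]
  After 'push 10': [-10, -10, 10]
  After 'lt': [-10, 1]
  After 'neg': [-10, -1]
Program A final stack: [-10, -1]

Program B trace:
  After 'push 3': [3]
  After 'push 0': [3, 0]
  After 'push 1': [3, 0, 1]
  After 'gt': [3, 0]
  After 'swap': [0, 3]
Program B final stack: [0, 3]
Same: no

Answer: no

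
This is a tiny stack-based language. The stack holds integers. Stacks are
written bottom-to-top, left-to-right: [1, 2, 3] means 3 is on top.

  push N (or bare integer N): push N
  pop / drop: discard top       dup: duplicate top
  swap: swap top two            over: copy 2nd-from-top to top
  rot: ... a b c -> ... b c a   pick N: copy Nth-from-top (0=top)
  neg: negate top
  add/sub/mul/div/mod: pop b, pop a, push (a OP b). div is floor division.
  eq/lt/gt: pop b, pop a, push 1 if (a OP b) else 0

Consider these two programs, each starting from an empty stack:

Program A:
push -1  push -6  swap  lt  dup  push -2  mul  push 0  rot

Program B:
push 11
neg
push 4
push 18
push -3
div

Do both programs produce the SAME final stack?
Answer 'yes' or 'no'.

Program A trace:
  After 'push -1': [-1]
  After 'push -6': [-1, -6]
  After 'swap': [-6, -1]
  After 'lt': [1]
  After 'dup': [1, 1]
  After 'push -2': [1, 1, -2]
  After 'mul': [1, -2]
  After 'push 0': [1, -2, 0]
  After 'rot': [-2, 0, 1]
Program A final stack: [-2, 0, 1]

Program B trace:
  After 'push 11': [11]
  After 'neg': [-11]
  After 'push 4': [-11, 4]
  After 'push 18': [-11, 4, 18]
  After 'push -3': [-11, 4, 18, -3]
  After 'div': [-11, 4, -6]
Program B final stack: [-11, 4, -6]
Same: no

Answer: no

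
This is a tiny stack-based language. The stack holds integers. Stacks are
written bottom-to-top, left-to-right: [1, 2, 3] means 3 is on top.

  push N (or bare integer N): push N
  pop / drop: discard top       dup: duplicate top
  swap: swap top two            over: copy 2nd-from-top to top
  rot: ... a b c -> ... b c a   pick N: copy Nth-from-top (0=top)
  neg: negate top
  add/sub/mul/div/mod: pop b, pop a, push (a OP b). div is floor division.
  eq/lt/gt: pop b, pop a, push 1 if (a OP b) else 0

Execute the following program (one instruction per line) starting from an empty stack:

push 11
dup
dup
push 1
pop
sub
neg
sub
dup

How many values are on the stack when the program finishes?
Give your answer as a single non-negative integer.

After 'push 11': stack = [11] (depth 1)
After 'dup': stack = [11, 11] (depth 2)
After 'dup': stack = [11, 11, 11] (depth 3)
After 'push 1': stack = [11, 11, 11, 1] (depth 4)
After 'pop': stack = [11, 11, 11] (depth 3)
After 'sub': stack = [11, 0] (depth 2)
After 'neg': stack = [11, 0] (depth 2)
After 'sub': stack = [11] (depth 1)
After 'dup': stack = [11, 11] (depth 2)

Answer: 2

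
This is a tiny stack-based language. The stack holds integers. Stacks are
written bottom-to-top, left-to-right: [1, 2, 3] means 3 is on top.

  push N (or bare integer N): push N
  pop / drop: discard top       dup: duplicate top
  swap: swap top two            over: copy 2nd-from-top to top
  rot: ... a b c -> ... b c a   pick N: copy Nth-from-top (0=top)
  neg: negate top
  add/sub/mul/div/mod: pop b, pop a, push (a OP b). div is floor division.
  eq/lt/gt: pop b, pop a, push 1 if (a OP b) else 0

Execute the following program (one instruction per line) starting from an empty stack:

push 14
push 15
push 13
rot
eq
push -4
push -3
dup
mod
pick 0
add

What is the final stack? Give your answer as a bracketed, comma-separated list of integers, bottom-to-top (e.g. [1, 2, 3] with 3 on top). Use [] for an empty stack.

Answer: [15, 0, -4, 0]

Derivation:
After 'push 14': [14]
After 'push 15': [14, 15]
After 'push 13': [14, 15, 13]
After 'rot': [15, 13, 14]
After 'eq': [15, 0]
After 'push -4': [15, 0, -4]
After 'push -3': [15, 0, -4, -3]
After 'dup': [15, 0, -4, -3, -3]
After 'mod': [15, 0, -4, 0]
After 'pick 0': [15, 0, -4, 0, 0]
After 'add': [15, 0, -4, 0]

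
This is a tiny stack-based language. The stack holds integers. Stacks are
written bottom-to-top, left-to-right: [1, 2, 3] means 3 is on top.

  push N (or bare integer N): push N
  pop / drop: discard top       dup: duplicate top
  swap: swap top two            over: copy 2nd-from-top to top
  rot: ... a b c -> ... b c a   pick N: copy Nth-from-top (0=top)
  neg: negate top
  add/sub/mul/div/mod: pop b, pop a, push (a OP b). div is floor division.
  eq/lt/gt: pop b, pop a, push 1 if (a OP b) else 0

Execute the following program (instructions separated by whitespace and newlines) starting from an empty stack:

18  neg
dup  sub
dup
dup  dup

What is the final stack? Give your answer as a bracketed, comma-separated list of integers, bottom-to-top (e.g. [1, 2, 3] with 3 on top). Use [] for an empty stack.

After 'push 18': [18]
After 'neg': [-18]
After 'dup': [-18, -18]
After 'sub': [0]
After 'dup': [0, 0]
After 'dup': [0, 0, 0]
After 'dup': [0, 0, 0, 0]

Answer: [0, 0, 0, 0]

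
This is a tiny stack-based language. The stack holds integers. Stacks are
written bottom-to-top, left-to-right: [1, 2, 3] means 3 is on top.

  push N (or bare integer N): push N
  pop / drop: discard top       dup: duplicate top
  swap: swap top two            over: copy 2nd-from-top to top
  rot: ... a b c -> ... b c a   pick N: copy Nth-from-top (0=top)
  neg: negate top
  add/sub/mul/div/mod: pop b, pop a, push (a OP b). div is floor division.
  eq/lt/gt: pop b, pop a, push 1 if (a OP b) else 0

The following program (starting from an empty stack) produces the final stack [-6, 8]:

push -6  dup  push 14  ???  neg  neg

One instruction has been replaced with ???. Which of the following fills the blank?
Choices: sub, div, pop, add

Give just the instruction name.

Answer: add

Derivation:
Stack before ???: [-6, -6, 14]
Stack after ???:  [-6, 8]
Checking each choice:
  sub: produces [-6, -20]
  div: produces [-6, -1]
  pop: produces [-6, -6]
  add: MATCH


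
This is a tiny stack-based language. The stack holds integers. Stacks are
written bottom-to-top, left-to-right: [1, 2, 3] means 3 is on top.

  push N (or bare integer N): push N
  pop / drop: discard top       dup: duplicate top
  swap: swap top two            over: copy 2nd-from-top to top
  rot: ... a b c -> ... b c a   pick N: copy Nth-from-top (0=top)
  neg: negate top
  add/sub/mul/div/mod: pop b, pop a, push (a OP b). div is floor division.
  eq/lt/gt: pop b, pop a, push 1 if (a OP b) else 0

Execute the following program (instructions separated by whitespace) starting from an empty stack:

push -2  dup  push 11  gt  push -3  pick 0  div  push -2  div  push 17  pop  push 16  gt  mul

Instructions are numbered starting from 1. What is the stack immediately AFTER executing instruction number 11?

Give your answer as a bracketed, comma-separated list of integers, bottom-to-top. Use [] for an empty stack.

Step 1 ('push -2'): [-2]
Step 2 ('dup'): [-2, -2]
Step 3 ('push 11'): [-2, -2, 11]
Step 4 ('gt'): [-2, 0]
Step 5 ('push -3'): [-2, 0, -3]
Step 6 ('pick 0'): [-2, 0, -3, -3]
Step 7 ('div'): [-2, 0, 1]
Step 8 ('push -2'): [-2, 0, 1, -2]
Step 9 ('div'): [-2, 0, -1]
Step 10 ('push 17'): [-2, 0, -1, 17]
Step 11 ('pop'): [-2, 0, -1]

Answer: [-2, 0, -1]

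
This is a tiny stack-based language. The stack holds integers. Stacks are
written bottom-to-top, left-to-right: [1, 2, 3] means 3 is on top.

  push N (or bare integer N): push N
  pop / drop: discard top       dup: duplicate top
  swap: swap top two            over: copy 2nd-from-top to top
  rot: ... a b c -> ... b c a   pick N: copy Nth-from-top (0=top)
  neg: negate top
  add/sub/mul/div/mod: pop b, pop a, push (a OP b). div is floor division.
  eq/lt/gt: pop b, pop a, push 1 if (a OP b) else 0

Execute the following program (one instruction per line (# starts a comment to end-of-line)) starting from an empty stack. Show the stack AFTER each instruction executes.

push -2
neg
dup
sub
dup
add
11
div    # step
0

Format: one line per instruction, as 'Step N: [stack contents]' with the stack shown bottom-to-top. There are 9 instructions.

Step 1: [-2]
Step 2: [2]
Step 3: [2, 2]
Step 4: [0]
Step 5: [0, 0]
Step 6: [0]
Step 7: [0, 11]
Step 8: [0]
Step 9: [0, 0]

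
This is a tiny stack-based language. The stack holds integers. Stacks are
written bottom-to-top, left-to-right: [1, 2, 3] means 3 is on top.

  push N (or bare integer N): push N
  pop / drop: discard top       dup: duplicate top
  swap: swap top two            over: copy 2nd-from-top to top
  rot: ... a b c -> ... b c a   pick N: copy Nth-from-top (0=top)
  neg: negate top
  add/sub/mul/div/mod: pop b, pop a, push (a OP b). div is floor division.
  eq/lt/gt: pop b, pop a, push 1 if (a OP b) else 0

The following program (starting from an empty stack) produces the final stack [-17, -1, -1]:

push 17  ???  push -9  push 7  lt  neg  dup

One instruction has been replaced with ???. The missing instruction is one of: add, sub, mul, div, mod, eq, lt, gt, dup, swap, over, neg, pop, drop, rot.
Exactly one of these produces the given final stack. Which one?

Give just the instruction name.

Stack before ???: [17]
Stack after ???:  [-17]
The instruction that transforms [17] -> [-17] is: neg

Answer: neg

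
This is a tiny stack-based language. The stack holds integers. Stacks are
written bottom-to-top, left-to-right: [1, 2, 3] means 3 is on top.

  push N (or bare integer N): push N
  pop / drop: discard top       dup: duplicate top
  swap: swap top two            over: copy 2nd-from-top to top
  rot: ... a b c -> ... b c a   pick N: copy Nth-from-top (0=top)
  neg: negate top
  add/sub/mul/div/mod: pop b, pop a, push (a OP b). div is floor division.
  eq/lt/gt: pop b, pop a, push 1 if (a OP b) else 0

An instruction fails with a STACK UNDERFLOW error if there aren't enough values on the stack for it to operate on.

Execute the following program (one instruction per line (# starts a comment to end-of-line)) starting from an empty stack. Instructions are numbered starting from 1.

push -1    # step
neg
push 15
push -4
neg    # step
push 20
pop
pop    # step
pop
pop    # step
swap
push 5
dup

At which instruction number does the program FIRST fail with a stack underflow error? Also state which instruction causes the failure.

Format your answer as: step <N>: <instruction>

Step 1 ('push -1'): stack = [-1], depth = 1
Step 2 ('neg'): stack = [1], depth = 1
Step 3 ('push 15'): stack = [1, 15], depth = 2
Step 4 ('push -4'): stack = [1, 15, -4], depth = 3
Step 5 ('neg'): stack = [1, 15, 4], depth = 3
Step 6 ('push 20'): stack = [1, 15, 4, 20], depth = 4
Step 7 ('pop'): stack = [1, 15, 4], depth = 3
Step 8 ('pop'): stack = [1, 15], depth = 2
Step 9 ('pop'): stack = [1], depth = 1
Step 10 ('pop'): stack = [], depth = 0
Step 11 ('swap'): needs 2 value(s) but depth is 0 — STACK UNDERFLOW

Answer: step 11: swap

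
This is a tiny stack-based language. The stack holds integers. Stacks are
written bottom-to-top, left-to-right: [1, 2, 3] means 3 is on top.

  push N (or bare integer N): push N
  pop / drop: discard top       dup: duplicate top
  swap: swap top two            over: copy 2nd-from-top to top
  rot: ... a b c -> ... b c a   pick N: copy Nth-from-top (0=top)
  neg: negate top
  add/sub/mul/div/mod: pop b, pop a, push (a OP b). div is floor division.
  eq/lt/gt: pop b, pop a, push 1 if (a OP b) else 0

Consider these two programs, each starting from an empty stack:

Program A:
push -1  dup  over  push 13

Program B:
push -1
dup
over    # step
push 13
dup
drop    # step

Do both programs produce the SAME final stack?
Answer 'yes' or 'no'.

Program A trace:
  After 'push -1': [-1]
  After 'dup': [-1, -1]
  After 'over': [-1, -1, -1]
  After 'push 13': [-1, -1, -1, 13]
Program A final stack: [-1, -1, -1, 13]

Program B trace:
  After 'push -1': [-1]
  After 'dup': [-1, -1]
  After 'over': [-1, -1, -1]
  After 'push 13': [-1, -1, -1, 13]
  After 'dup': [-1, -1, -1, 13, 13]
  After 'drop': [-1, -1, -1, 13]
Program B final stack: [-1, -1, -1, 13]
Same: yes

Answer: yes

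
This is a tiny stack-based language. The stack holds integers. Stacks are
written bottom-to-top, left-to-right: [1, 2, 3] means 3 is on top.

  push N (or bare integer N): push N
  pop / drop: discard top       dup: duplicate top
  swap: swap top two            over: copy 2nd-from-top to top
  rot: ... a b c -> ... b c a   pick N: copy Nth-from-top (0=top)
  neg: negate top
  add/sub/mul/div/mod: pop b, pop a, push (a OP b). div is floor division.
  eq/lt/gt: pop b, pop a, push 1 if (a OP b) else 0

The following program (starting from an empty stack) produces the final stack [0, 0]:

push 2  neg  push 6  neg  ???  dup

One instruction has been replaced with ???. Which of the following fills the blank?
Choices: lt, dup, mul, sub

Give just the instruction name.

Stack before ???: [-2, -6]
Stack after ???:  [0]
Checking each choice:
  lt: MATCH
  dup: produces [-2, -6, -6, -6]
  mul: produces [12, 12]
  sub: produces [4, 4]


Answer: lt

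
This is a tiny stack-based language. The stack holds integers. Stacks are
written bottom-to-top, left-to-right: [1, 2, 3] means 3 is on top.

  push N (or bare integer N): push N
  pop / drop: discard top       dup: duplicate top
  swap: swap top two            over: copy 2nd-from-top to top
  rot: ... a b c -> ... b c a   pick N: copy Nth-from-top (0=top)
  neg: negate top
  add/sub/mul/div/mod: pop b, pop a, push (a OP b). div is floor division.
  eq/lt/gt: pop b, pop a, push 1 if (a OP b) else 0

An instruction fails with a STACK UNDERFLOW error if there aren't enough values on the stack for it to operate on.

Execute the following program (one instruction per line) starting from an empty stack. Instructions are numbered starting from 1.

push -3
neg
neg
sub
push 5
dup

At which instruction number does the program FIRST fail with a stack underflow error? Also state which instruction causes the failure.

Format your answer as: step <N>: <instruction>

Step 1 ('push -3'): stack = [-3], depth = 1
Step 2 ('neg'): stack = [3], depth = 1
Step 3 ('neg'): stack = [-3], depth = 1
Step 4 ('sub'): needs 2 value(s) but depth is 1 — STACK UNDERFLOW

Answer: step 4: sub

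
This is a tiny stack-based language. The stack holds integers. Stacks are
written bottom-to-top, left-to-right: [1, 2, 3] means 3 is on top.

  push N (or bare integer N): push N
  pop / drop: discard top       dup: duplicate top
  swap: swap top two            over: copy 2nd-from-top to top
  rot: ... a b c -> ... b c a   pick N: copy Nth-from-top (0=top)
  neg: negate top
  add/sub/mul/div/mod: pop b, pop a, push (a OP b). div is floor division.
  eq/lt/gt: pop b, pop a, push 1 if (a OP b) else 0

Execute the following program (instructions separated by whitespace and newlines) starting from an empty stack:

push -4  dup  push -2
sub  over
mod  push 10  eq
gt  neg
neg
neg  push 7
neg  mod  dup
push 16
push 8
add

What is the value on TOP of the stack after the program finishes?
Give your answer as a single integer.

After 'push -4': [-4]
After 'dup': [-4, -4]
After 'push -2': [-4, -4, -2]
After 'sub': [-4, -2]
After 'over': [-4, -2, -4]
After 'mod': [-4, -2]
After 'push 10': [-4, -2, 10]
After 'eq': [-4, 0]
After 'gt': [0]
After 'neg': [0]
After 'neg': [0]
After 'neg': [0]
After 'push 7': [0, 7]
After 'neg': [0, -7]
After 'mod': [0]
After 'dup': [0, 0]
After 'push 16': [0, 0, 16]
After 'push 8': [0, 0, 16, 8]
After 'add': [0, 0, 24]

Answer: 24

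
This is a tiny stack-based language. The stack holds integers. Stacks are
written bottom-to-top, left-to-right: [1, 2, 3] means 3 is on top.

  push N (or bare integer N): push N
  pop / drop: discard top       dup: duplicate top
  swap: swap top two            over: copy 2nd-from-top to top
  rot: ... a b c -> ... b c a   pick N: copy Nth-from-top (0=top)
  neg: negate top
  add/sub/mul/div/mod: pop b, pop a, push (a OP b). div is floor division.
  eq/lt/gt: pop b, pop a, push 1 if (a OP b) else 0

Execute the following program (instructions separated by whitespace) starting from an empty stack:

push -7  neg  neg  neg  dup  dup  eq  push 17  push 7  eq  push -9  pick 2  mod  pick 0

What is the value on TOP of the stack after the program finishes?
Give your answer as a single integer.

Answer: 0

Derivation:
After 'push -7': [-7]
After 'neg': [7]
After 'neg': [-7]
After 'neg': [7]
After 'dup': [7, 7]
After 'dup': [7, 7, 7]
After 'eq': [7, 1]
After 'push 17': [7, 1, 17]
After 'push 7': [7, 1, 17, 7]
After 'eq': [7, 1, 0]
After 'push -9': [7, 1, 0, -9]
After 'pick 2': [7, 1, 0, -9, 1]
After 'mod': [7, 1, 0, 0]
After 'pick 0': [7, 1, 0, 0, 0]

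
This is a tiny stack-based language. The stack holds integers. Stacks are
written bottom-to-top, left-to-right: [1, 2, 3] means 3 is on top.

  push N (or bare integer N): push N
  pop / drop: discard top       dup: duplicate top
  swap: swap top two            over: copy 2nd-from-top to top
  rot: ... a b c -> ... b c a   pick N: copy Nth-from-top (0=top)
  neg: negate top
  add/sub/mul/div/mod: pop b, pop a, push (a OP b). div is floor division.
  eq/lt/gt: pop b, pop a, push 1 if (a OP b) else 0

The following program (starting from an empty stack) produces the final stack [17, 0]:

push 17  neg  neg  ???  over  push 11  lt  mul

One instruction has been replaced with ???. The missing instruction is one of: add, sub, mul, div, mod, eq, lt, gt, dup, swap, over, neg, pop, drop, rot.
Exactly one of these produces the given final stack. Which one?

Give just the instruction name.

Answer: dup

Derivation:
Stack before ???: [17]
Stack after ???:  [17, 17]
The instruction that transforms [17] -> [17, 17] is: dup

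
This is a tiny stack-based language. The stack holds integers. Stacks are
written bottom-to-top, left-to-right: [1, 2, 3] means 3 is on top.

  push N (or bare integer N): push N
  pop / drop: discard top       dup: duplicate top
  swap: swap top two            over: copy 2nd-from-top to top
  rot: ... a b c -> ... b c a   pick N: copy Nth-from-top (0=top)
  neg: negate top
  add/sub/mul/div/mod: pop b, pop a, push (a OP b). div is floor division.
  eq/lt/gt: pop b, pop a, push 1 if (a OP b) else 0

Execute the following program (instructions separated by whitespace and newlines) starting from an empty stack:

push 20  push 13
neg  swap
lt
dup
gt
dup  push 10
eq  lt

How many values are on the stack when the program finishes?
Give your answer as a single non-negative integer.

After 'push 20': stack = [20] (depth 1)
After 'push 13': stack = [20, 13] (depth 2)
After 'neg': stack = [20, -13] (depth 2)
After 'swap': stack = [-13, 20] (depth 2)
After 'lt': stack = [1] (depth 1)
After 'dup': stack = [1, 1] (depth 2)
After 'gt': stack = [0] (depth 1)
After 'dup': stack = [0, 0] (depth 2)
After 'push 10': stack = [0, 0, 10] (depth 3)
After 'eq': stack = [0, 0] (depth 2)
After 'lt': stack = [0] (depth 1)

Answer: 1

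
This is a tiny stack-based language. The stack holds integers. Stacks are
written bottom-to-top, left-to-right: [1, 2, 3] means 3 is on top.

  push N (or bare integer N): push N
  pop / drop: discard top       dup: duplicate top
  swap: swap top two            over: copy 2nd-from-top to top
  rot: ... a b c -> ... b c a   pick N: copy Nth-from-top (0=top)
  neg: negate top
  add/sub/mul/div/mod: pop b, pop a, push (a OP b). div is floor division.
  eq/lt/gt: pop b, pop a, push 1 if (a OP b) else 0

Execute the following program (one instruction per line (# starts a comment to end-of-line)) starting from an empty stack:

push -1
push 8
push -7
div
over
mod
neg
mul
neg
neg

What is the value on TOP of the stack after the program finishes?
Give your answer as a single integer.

Answer: 0

Derivation:
After 'push -1': [-1]
After 'push 8': [-1, 8]
After 'push -7': [-1, 8, -7]
After 'div': [-1, -2]
After 'over': [-1, -2, -1]
After 'mod': [-1, 0]
After 'neg': [-1, 0]
After 'mul': [0]
After 'neg': [0]
After 'neg': [0]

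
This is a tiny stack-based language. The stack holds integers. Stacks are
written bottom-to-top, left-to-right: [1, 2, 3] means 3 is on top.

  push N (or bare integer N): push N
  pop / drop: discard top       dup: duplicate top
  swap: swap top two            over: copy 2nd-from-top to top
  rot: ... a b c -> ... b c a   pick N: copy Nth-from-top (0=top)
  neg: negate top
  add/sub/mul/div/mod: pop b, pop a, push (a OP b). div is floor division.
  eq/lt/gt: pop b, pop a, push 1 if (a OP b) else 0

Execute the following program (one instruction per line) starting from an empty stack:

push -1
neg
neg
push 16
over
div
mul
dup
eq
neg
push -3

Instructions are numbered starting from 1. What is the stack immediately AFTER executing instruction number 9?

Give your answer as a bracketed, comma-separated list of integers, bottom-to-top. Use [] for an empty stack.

Step 1 ('push -1'): [-1]
Step 2 ('neg'): [1]
Step 3 ('neg'): [-1]
Step 4 ('push 16'): [-1, 16]
Step 5 ('over'): [-1, 16, -1]
Step 6 ('div'): [-1, -16]
Step 7 ('mul'): [16]
Step 8 ('dup'): [16, 16]
Step 9 ('eq'): [1]

Answer: [1]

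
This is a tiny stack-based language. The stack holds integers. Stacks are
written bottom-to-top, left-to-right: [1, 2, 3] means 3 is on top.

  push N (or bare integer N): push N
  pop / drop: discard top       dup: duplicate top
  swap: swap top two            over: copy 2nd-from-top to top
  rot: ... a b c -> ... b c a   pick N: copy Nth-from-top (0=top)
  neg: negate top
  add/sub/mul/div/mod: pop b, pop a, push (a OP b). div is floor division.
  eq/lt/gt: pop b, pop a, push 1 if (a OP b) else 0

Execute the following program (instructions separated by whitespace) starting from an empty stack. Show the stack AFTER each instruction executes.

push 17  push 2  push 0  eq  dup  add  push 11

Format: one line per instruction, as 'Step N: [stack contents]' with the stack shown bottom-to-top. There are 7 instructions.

Step 1: [17]
Step 2: [17, 2]
Step 3: [17, 2, 0]
Step 4: [17, 0]
Step 5: [17, 0, 0]
Step 6: [17, 0]
Step 7: [17, 0, 11]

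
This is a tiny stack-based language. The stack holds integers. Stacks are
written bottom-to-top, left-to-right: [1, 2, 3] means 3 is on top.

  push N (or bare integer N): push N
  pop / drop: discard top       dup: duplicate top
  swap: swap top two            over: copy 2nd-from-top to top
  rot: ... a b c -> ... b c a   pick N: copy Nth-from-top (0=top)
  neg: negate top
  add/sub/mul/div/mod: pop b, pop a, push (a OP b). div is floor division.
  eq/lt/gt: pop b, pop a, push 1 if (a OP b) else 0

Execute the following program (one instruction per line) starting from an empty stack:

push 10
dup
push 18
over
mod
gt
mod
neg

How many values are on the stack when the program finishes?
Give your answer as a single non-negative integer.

After 'push 10': stack = [10] (depth 1)
After 'dup': stack = [10, 10] (depth 2)
After 'push 18': stack = [10, 10, 18] (depth 3)
After 'over': stack = [10, 10, 18, 10] (depth 4)
After 'mod': stack = [10, 10, 8] (depth 3)
After 'gt': stack = [10, 1] (depth 2)
After 'mod': stack = [0] (depth 1)
After 'neg': stack = [0] (depth 1)

Answer: 1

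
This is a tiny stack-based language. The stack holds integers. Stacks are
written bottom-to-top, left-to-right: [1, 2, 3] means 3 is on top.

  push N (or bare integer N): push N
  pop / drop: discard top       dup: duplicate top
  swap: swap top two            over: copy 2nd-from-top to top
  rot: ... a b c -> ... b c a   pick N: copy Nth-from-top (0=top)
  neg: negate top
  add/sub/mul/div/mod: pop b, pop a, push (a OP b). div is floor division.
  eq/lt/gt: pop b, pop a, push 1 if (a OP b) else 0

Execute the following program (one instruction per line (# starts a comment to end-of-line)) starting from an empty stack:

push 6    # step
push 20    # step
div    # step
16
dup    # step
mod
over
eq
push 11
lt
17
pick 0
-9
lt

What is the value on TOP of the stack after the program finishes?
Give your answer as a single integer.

Answer: 0

Derivation:
After 'push 6': [6]
After 'push 20': [6, 20]
After 'div': [0]
After 'push 16': [0, 16]
After 'dup': [0, 16, 16]
After 'mod': [0, 0]
After 'over': [0, 0, 0]
After 'eq': [0, 1]
After 'push 11': [0, 1, 11]
After 'lt': [0, 1]
After 'push 17': [0, 1, 17]
After 'pick 0': [0, 1, 17, 17]
After 'push -9': [0, 1, 17, 17, -9]
After 'lt': [0, 1, 17, 0]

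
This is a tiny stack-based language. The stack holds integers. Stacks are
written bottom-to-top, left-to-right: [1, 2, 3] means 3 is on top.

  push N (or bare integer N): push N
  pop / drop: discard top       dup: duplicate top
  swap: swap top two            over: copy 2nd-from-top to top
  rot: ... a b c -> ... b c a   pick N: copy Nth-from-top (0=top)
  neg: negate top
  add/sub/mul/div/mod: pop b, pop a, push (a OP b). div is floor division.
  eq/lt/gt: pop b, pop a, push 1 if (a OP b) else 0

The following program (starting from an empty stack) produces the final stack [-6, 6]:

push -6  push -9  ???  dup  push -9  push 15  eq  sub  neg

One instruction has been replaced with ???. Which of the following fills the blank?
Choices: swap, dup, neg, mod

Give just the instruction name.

Answer: mod

Derivation:
Stack before ???: [-6, -9]
Stack after ???:  [-6]
Checking each choice:
  swap: produces [-9, -6, 6]
  dup: produces [-6, -9, -9, 9]
  neg: produces [-6, 9, -9]
  mod: MATCH


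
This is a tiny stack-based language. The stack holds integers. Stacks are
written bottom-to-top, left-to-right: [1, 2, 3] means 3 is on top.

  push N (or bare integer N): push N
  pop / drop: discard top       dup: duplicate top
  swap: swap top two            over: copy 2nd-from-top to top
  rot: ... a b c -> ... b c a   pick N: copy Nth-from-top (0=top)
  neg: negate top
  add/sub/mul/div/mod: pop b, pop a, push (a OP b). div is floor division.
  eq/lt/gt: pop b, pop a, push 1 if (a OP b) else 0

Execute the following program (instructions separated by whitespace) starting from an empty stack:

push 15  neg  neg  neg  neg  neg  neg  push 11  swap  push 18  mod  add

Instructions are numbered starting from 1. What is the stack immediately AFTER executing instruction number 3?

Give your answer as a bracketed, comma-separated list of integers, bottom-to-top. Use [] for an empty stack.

Answer: [15]

Derivation:
Step 1 ('push 15'): [15]
Step 2 ('neg'): [-15]
Step 3 ('neg'): [15]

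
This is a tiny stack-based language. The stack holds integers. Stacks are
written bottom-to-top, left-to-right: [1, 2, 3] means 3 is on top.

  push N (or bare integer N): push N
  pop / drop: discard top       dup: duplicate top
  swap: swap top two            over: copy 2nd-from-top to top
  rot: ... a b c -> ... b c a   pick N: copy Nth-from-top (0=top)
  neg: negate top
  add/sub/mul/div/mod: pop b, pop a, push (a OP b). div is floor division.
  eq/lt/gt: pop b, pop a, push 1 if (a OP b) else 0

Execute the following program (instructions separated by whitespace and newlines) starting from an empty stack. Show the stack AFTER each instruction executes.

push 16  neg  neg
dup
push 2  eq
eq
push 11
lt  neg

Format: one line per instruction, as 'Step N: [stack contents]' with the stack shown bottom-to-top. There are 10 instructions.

Step 1: [16]
Step 2: [-16]
Step 3: [16]
Step 4: [16, 16]
Step 5: [16, 16, 2]
Step 6: [16, 0]
Step 7: [0]
Step 8: [0, 11]
Step 9: [1]
Step 10: [-1]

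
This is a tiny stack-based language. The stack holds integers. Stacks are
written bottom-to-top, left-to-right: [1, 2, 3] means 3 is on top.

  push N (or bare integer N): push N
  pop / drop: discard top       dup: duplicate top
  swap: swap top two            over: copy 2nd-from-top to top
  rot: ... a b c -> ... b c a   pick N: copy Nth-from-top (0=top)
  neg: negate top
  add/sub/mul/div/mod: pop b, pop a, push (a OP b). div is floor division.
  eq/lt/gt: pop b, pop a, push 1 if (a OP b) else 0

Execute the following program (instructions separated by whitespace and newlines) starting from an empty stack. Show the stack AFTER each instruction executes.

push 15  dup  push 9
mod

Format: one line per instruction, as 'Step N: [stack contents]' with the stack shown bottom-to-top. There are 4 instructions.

Step 1: [15]
Step 2: [15, 15]
Step 3: [15, 15, 9]
Step 4: [15, 6]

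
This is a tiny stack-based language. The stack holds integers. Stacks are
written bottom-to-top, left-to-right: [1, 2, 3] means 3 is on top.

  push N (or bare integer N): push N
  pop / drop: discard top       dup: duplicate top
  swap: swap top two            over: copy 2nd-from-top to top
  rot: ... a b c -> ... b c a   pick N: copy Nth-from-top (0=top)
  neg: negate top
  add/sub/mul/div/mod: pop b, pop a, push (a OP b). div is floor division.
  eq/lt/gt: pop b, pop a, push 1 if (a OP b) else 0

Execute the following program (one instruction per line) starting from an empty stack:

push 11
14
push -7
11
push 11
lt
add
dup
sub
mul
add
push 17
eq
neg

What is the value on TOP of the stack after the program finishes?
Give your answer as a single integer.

Answer: 0

Derivation:
After 'push 11': [11]
After 'push 14': [11, 14]
After 'push -7': [11, 14, -7]
After 'push 11': [11, 14, -7, 11]
After 'push 11': [11, 14, -7, 11, 11]
After 'lt': [11, 14, -7, 0]
After 'add': [11, 14, -7]
After 'dup': [11, 14, -7, -7]
After 'sub': [11, 14, 0]
After 'mul': [11, 0]
After 'add': [11]
After 'push 17': [11, 17]
After 'eq': [0]
After 'neg': [0]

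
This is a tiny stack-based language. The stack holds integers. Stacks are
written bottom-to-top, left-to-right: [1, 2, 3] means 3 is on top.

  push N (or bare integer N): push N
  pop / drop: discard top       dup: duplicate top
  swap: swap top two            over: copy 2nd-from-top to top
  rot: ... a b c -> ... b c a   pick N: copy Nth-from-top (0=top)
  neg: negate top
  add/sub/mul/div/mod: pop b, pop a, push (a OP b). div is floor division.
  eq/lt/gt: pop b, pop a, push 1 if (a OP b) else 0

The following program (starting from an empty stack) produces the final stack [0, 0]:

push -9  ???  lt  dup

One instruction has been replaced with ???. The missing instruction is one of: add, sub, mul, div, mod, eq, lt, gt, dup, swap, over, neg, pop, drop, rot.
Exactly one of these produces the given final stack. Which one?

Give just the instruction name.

Answer: dup

Derivation:
Stack before ???: [-9]
Stack after ???:  [-9, -9]
The instruction that transforms [-9] -> [-9, -9] is: dup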